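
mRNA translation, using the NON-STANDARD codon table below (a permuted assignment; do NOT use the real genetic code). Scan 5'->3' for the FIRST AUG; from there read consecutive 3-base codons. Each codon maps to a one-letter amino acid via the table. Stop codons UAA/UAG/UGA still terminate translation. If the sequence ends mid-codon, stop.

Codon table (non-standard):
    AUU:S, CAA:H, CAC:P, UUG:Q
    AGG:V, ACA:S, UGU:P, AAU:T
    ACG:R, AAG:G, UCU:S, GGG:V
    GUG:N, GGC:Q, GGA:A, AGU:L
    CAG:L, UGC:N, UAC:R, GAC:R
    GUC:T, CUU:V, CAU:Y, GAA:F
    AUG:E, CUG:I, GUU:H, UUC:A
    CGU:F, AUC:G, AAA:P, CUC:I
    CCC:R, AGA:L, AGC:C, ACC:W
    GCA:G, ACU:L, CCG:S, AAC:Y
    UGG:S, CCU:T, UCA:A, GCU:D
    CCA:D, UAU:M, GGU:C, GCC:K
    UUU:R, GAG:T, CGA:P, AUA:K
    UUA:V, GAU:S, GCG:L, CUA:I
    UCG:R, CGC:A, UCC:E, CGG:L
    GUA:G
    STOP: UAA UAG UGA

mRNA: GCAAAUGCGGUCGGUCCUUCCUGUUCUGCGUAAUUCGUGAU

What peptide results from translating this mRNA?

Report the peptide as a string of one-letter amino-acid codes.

start AUG at pos 4
pos 4: AUG -> E; peptide=E
pos 7: CGG -> L; peptide=EL
pos 10: UCG -> R; peptide=ELR
pos 13: GUC -> T; peptide=ELRT
pos 16: CUU -> V; peptide=ELRTV
pos 19: CCU -> T; peptide=ELRTVT
pos 22: GUU -> H; peptide=ELRTVTH
pos 25: CUG -> I; peptide=ELRTVTHI
pos 28: CGU -> F; peptide=ELRTVTHIF
pos 31: AAU -> T; peptide=ELRTVTHIFT
pos 34: UCG -> R; peptide=ELRTVTHIFTR
pos 37: UGA -> STOP

Answer: ELRTVTHIFTR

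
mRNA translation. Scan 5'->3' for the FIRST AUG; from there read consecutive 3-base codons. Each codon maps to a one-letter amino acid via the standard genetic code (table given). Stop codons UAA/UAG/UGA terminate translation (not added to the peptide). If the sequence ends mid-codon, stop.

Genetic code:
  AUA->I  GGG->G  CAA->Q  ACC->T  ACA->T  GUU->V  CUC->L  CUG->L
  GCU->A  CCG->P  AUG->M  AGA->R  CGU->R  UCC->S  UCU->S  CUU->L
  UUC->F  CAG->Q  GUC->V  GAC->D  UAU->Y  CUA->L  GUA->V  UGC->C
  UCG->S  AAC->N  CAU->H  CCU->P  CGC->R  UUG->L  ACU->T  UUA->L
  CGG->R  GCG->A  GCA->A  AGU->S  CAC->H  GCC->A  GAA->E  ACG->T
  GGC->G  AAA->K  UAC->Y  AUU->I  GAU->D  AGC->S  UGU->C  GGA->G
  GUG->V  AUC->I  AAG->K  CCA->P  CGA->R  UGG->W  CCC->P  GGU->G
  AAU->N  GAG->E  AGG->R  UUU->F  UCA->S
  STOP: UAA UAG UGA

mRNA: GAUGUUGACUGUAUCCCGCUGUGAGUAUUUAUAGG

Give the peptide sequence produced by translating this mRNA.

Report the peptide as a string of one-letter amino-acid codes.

Answer: MLTVSRCEYL

Derivation:
start AUG at pos 1
pos 1: AUG -> M; peptide=M
pos 4: UUG -> L; peptide=ML
pos 7: ACU -> T; peptide=MLT
pos 10: GUA -> V; peptide=MLTV
pos 13: UCC -> S; peptide=MLTVS
pos 16: CGC -> R; peptide=MLTVSR
pos 19: UGU -> C; peptide=MLTVSRC
pos 22: GAG -> E; peptide=MLTVSRCE
pos 25: UAU -> Y; peptide=MLTVSRCEY
pos 28: UUA -> L; peptide=MLTVSRCEYL
pos 31: UAG -> STOP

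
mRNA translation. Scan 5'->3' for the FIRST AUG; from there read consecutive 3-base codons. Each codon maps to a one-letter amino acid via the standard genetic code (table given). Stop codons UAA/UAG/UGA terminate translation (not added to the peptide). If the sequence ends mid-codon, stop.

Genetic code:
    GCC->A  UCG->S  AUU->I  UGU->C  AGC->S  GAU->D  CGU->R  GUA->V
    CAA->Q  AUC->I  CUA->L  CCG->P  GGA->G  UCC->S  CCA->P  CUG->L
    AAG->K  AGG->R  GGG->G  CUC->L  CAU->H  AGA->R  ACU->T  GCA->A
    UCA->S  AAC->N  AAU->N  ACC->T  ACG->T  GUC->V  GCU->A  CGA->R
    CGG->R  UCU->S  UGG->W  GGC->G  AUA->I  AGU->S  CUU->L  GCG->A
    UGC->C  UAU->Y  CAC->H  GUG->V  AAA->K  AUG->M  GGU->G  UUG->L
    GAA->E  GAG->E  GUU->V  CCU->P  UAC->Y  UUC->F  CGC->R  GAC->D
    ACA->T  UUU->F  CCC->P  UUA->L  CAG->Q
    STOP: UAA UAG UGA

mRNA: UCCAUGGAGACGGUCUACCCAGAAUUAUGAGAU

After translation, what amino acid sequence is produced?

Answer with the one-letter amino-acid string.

Answer: METVYPEL

Derivation:
start AUG at pos 3
pos 3: AUG -> M; peptide=M
pos 6: GAG -> E; peptide=ME
pos 9: ACG -> T; peptide=MET
pos 12: GUC -> V; peptide=METV
pos 15: UAC -> Y; peptide=METVY
pos 18: CCA -> P; peptide=METVYP
pos 21: GAA -> E; peptide=METVYPE
pos 24: UUA -> L; peptide=METVYPEL
pos 27: UGA -> STOP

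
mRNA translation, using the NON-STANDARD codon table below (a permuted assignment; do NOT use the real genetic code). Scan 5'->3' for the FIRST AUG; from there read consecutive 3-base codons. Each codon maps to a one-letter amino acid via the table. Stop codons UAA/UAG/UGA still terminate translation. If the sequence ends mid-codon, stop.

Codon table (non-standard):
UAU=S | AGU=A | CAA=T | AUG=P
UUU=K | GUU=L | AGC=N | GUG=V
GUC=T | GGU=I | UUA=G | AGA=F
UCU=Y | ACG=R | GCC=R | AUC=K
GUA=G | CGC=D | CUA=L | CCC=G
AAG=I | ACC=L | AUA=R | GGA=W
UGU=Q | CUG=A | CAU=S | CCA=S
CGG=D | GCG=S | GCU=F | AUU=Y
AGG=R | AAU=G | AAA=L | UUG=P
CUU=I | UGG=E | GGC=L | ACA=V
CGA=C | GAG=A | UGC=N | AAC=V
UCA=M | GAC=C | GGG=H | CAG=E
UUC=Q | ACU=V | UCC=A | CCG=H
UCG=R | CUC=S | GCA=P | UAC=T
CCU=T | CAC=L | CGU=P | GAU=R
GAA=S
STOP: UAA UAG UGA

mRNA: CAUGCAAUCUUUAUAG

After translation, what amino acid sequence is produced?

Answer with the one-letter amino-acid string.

Answer: PTYG

Derivation:
start AUG at pos 1
pos 1: AUG -> P; peptide=P
pos 4: CAA -> T; peptide=PT
pos 7: UCU -> Y; peptide=PTY
pos 10: UUA -> G; peptide=PTYG
pos 13: UAG -> STOP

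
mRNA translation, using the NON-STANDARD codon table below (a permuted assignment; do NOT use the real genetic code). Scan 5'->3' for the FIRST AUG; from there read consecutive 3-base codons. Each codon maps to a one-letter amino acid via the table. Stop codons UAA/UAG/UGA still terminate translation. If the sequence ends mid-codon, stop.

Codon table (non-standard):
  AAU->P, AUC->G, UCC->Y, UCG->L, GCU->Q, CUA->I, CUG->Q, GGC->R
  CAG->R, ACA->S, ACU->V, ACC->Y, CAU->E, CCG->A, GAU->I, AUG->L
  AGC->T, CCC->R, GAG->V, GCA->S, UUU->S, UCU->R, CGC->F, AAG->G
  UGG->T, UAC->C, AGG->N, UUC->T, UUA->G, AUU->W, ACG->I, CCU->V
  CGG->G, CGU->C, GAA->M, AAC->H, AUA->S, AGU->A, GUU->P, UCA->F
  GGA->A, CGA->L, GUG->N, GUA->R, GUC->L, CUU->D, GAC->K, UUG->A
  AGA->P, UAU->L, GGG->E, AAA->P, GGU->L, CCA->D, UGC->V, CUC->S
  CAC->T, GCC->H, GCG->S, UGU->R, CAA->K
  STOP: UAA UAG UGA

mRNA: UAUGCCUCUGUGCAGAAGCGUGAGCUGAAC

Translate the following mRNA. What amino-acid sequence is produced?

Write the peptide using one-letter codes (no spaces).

Answer: LVQVPTNT

Derivation:
start AUG at pos 1
pos 1: AUG -> L; peptide=L
pos 4: CCU -> V; peptide=LV
pos 7: CUG -> Q; peptide=LVQ
pos 10: UGC -> V; peptide=LVQV
pos 13: AGA -> P; peptide=LVQVP
pos 16: AGC -> T; peptide=LVQVPT
pos 19: GUG -> N; peptide=LVQVPTN
pos 22: AGC -> T; peptide=LVQVPTNT
pos 25: UGA -> STOP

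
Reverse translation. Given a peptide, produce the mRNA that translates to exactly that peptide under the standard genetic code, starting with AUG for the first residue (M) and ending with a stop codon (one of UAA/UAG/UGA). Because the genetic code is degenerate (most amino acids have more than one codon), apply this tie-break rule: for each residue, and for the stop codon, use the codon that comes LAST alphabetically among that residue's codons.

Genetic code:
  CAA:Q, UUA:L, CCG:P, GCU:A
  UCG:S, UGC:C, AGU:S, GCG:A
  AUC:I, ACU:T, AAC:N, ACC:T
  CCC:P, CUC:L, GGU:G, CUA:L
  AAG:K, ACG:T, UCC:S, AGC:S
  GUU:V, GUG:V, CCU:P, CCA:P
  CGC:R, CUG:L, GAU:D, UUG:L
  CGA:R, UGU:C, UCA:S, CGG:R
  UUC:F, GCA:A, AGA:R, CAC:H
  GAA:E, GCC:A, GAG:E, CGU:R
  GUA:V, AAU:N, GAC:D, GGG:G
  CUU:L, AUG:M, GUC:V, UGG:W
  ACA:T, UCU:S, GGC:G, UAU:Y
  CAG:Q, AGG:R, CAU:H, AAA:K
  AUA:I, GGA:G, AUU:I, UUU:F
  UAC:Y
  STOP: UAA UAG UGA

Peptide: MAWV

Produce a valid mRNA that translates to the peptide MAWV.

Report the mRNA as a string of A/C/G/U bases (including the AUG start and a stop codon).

Answer: mRNA: AUGGCUUGGGUUUGA

Derivation:
residue 1: M -> AUG (start codon)
residue 2: A codons sorted = GCA,GCC,GCG,GCU -> pick last = GCU
residue 3: W -> UGG (only codon)
residue 4: V codons sorted = GUA,GUC,GUG,GUU -> pick last = GUU
terminator: stop codons sorted = UAA,UAG,UGA -> pick last = UGA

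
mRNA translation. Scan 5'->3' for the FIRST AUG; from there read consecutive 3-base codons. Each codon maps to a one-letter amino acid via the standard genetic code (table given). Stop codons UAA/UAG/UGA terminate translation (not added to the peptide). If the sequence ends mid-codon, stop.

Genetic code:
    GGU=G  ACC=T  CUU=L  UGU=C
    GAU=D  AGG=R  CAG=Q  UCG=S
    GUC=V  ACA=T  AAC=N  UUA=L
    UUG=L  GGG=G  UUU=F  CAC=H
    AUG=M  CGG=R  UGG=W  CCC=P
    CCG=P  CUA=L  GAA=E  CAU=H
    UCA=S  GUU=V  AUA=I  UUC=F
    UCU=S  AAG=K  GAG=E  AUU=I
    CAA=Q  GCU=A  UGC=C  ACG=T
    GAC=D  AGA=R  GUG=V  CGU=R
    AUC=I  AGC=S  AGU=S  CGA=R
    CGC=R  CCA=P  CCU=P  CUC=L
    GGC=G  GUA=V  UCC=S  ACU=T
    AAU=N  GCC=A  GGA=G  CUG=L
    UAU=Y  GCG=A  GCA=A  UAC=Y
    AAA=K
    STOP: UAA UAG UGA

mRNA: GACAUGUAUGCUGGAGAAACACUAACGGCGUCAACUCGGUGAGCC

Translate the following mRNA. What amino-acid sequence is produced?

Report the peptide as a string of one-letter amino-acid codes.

Answer: MYAGETLTASTR

Derivation:
start AUG at pos 3
pos 3: AUG -> M; peptide=M
pos 6: UAU -> Y; peptide=MY
pos 9: GCU -> A; peptide=MYA
pos 12: GGA -> G; peptide=MYAG
pos 15: GAA -> E; peptide=MYAGE
pos 18: ACA -> T; peptide=MYAGET
pos 21: CUA -> L; peptide=MYAGETL
pos 24: ACG -> T; peptide=MYAGETLT
pos 27: GCG -> A; peptide=MYAGETLTA
pos 30: UCA -> S; peptide=MYAGETLTAS
pos 33: ACU -> T; peptide=MYAGETLTAST
pos 36: CGG -> R; peptide=MYAGETLTASTR
pos 39: UGA -> STOP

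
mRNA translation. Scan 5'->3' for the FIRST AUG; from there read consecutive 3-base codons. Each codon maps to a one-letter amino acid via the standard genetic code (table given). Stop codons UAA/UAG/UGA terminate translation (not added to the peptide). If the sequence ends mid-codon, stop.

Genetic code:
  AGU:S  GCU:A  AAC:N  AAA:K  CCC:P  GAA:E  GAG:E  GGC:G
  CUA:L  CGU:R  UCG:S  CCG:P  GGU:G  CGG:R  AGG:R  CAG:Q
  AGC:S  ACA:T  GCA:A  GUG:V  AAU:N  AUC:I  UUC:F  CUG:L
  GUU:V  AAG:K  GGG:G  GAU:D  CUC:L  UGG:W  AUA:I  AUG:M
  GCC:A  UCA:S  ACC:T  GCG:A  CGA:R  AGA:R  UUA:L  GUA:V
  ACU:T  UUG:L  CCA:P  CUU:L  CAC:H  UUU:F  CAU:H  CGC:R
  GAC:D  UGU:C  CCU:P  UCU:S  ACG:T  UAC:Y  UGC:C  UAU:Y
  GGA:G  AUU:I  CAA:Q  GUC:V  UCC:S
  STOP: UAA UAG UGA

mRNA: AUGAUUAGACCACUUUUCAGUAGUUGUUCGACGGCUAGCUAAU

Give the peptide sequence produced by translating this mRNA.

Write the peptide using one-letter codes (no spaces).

Answer: MIRPLFSSCSTAS

Derivation:
start AUG at pos 0
pos 0: AUG -> M; peptide=M
pos 3: AUU -> I; peptide=MI
pos 6: AGA -> R; peptide=MIR
pos 9: CCA -> P; peptide=MIRP
pos 12: CUU -> L; peptide=MIRPL
pos 15: UUC -> F; peptide=MIRPLF
pos 18: AGU -> S; peptide=MIRPLFS
pos 21: AGU -> S; peptide=MIRPLFSS
pos 24: UGU -> C; peptide=MIRPLFSSC
pos 27: UCG -> S; peptide=MIRPLFSSCS
pos 30: ACG -> T; peptide=MIRPLFSSCST
pos 33: GCU -> A; peptide=MIRPLFSSCSTA
pos 36: AGC -> S; peptide=MIRPLFSSCSTAS
pos 39: UAA -> STOP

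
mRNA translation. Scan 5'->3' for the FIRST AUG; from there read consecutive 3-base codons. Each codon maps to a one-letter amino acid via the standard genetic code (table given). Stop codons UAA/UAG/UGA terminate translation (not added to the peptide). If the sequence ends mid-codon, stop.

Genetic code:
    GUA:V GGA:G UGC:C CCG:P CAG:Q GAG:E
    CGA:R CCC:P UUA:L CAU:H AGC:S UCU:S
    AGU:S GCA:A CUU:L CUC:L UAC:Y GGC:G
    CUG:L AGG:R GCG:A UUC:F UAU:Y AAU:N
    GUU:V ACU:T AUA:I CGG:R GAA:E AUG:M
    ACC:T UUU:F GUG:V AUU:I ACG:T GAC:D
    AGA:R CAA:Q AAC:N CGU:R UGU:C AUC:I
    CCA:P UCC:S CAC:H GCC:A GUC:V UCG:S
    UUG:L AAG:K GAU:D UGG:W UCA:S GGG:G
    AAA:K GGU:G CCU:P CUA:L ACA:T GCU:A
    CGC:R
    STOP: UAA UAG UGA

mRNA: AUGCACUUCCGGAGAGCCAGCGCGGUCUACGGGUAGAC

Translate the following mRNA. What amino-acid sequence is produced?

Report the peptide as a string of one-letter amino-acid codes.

Answer: MHFRRASAVYG

Derivation:
start AUG at pos 0
pos 0: AUG -> M; peptide=M
pos 3: CAC -> H; peptide=MH
pos 6: UUC -> F; peptide=MHF
pos 9: CGG -> R; peptide=MHFR
pos 12: AGA -> R; peptide=MHFRR
pos 15: GCC -> A; peptide=MHFRRA
pos 18: AGC -> S; peptide=MHFRRAS
pos 21: GCG -> A; peptide=MHFRRASA
pos 24: GUC -> V; peptide=MHFRRASAV
pos 27: UAC -> Y; peptide=MHFRRASAVY
pos 30: GGG -> G; peptide=MHFRRASAVYG
pos 33: UAG -> STOP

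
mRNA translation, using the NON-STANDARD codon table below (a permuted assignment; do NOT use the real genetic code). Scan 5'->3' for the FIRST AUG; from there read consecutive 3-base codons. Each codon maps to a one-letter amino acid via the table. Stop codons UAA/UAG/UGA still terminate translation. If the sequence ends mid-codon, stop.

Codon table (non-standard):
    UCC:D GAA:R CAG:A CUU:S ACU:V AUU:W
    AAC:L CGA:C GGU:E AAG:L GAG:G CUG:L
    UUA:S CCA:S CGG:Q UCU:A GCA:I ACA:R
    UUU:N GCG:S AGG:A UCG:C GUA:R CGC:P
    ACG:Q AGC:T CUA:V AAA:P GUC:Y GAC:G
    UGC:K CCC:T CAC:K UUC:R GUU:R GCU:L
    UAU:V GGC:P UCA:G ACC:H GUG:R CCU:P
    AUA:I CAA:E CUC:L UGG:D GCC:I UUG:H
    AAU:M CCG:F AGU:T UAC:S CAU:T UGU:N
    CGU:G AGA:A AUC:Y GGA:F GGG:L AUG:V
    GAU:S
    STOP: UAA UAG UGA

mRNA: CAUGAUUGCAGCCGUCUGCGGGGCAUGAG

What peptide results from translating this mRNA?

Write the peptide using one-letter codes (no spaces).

Answer: VWIIYKLI

Derivation:
start AUG at pos 1
pos 1: AUG -> V; peptide=V
pos 4: AUU -> W; peptide=VW
pos 7: GCA -> I; peptide=VWI
pos 10: GCC -> I; peptide=VWII
pos 13: GUC -> Y; peptide=VWIIY
pos 16: UGC -> K; peptide=VWIIYK
pos 19: GGG -> L; peptide=VWIIYKL
pos 22: GCA -> I; peptide=VWIIYKLI
pos 25: UGA -> STOP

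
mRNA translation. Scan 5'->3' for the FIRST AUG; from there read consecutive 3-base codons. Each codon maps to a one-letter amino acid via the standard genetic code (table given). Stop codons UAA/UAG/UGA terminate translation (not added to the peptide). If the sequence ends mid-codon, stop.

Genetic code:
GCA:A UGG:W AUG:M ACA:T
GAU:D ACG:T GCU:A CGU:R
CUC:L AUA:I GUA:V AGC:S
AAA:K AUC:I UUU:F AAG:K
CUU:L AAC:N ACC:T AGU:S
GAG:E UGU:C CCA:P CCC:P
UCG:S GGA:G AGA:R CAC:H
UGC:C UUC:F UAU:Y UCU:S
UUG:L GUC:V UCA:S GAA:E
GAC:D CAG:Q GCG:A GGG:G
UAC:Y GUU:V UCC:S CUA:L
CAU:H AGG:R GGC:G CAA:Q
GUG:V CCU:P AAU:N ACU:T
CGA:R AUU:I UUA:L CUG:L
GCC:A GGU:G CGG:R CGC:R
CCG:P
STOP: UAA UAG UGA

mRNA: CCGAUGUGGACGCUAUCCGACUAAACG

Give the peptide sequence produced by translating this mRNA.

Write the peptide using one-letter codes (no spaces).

start AUG at pos 3
pos 3: AUG -> M; peptide=M
pos 6: UGG -> W; peptide=MW
pos 9: ACG -> T; peptide=MWT
pos 12: CUA -> L; peptide=MWTL
pos 15: UCC -> S; peptide=MWTLS
pos 18: GAC -> D; peptide=MWTLSD
pos 21: UAA -> STOP

Answer: MWTLSD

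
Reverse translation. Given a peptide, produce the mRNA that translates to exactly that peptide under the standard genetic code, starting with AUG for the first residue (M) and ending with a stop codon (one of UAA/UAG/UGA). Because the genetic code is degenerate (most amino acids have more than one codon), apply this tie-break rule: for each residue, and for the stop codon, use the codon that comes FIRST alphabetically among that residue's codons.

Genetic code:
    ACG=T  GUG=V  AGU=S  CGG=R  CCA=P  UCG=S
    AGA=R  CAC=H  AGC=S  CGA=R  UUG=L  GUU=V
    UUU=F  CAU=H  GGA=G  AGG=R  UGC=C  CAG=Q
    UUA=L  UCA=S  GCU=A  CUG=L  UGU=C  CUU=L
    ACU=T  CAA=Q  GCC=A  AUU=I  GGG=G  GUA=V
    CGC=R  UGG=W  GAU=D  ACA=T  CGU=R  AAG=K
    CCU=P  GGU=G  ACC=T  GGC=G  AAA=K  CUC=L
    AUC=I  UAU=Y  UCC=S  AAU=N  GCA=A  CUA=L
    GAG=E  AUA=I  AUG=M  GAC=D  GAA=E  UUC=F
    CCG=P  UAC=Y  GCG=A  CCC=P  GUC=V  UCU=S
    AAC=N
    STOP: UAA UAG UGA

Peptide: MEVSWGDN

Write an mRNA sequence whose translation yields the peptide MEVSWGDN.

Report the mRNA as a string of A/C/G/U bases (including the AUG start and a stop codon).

residue 1: M -> AUG (start codon)
residue 2: E codons sorted = GAA,GAG -> pick first = GAA
residue 3: V codons sorted = GUA,GUC,GUG,GUU -> pick first = GUA
residue 4: S codons sorted = AGC,AGU,UCA,UCC,UCG,UCU -> pick first = AGC
residue 5: W -> UGG (only codon)
residue 6: G codons sorted = GGA,GGC,GGG,GGU -> pick first = GGA
residue 7: D codons sorted = GAC,GAU -> pick first = GAC
residue 8: N codons sorted = AAC,AAU -> pick first = AAC
terminator: stop codons sorted = UAA,UAG,UGA -> pick first = UAA

Answer: mRNA: AUGGAAGUAAGCUGGGGAGACAACUAA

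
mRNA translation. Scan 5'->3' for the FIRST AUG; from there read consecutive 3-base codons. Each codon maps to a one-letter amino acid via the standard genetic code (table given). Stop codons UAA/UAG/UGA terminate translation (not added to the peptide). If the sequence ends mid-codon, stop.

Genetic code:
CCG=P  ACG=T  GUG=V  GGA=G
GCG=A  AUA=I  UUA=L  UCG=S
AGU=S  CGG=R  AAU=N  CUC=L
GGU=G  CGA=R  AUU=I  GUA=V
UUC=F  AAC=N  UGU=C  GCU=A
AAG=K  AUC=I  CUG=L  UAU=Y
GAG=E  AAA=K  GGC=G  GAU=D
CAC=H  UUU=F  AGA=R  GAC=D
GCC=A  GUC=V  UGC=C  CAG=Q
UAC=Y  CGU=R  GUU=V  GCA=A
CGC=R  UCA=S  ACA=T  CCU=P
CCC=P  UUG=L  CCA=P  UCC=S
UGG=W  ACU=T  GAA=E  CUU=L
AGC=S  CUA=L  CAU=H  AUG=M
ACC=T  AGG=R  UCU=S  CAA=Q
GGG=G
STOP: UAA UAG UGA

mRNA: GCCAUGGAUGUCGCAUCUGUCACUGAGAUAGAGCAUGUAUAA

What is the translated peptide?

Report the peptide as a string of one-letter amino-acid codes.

start AUG at pos 3
pos 3: AUG -> M; peptide=M
pos 6: GAU -> D; peptide=MD
pos 9: GUC -> V; peptide=MDV
pos 12: GCA -> A; peptide=MDVA
pos 15: UCU -> S; peptide=MDVAS
pos 18: GUC -> V; peptide=MDVASV
pos 21: ACU -> T; peptide=MDVASVT
pos 24: GAG -> E; peptide=MDVASVTE
pos 27: AUA -> I; peptide=MDVASVTEI
pos 30: GAG -> E; peptide=MDVASVTEIE
pos 33: CAU -> H; peptide=MDVASVTEIEH
pos 36: GUA -> V; peptide=MDVASVTEIEHV
pos 39: UAA -> STOP

Answer: MDVASVTEIEHV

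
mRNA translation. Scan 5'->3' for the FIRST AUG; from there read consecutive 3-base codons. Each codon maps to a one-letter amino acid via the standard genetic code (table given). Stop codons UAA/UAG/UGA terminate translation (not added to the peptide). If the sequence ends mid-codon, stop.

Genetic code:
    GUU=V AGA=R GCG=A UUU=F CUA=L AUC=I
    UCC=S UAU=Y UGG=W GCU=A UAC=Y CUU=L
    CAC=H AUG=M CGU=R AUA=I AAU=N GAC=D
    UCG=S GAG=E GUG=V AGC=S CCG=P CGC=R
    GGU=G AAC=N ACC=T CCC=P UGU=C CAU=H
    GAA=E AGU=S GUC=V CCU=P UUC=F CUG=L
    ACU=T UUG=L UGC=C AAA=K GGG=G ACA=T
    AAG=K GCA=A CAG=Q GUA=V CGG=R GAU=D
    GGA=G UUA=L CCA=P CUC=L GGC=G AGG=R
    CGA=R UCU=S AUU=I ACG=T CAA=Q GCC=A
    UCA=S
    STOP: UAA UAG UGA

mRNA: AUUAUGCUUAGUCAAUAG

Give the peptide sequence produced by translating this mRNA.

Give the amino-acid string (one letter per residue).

Answer: MLSQ

Derivation:
start AUG at pos 3
pos 3: AUG -> M; peptide=M
pos 6: CUU -> L; peptide=ML
pos 9: AGU -> S; peptide=MLS
pos 12: CAA -> Q; peptide=MLSQ
pos 15: UAG -> STOP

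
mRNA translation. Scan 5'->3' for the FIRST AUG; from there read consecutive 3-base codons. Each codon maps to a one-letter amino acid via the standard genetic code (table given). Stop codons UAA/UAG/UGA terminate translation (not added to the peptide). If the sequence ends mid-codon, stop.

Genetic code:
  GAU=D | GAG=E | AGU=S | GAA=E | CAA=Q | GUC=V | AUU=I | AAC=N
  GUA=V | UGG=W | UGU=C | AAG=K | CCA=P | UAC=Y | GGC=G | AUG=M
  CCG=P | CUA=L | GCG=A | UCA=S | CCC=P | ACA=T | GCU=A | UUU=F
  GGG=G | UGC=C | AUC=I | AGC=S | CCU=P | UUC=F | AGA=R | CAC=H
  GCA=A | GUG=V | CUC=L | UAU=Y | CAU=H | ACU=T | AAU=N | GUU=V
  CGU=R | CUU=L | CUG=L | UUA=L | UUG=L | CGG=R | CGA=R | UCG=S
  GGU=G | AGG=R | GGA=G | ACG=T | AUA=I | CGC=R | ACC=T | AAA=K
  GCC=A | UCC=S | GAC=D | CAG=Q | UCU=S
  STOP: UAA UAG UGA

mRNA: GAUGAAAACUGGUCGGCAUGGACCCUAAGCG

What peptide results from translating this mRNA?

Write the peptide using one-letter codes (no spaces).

Answer: MKTGRHGP

Derivation:
start AUG at pos 1
pos 1: AUG -> M; peptide=M
pos 4: AAA -> K; peptide=MK
pos 7: ACU -> T; peptide=MKT
pos 10: GGU -> G; peptide=MKTG
pos 13: CGG -> R; peptide=MKTGR
pos 16: CAU -> H; peptide=MKTGRH
pos 19: GGA -> G; peptide=MKTGRHG
pos 22: CCC -> P; peptide=MKTGRHGP
pos 25: UAA -> STOP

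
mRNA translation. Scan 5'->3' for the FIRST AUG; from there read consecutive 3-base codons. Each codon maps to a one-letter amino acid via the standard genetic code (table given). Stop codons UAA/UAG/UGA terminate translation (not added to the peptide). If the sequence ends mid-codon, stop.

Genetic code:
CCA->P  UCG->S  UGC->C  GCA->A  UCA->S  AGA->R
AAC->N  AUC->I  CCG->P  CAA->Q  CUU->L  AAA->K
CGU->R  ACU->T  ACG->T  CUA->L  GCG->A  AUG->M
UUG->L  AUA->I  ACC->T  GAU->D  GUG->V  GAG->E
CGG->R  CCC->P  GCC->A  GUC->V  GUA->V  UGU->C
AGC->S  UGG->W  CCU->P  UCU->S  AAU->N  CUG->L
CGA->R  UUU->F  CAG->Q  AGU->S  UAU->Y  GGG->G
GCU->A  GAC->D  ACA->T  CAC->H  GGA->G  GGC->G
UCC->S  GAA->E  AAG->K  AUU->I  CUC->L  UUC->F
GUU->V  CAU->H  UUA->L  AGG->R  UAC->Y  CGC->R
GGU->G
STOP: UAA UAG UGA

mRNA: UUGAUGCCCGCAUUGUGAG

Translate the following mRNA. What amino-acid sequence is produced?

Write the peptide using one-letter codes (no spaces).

start AUG at pos 3
pos 3: AUG -> M; peptide=M
pos 6: CCC -> P; peptide=MP
pos 9: GCA -> A; peptide=MPA
pos 12: UUG -> L; peptide=MPAL
pos 15: UGA -> STOP

Answer: MPAL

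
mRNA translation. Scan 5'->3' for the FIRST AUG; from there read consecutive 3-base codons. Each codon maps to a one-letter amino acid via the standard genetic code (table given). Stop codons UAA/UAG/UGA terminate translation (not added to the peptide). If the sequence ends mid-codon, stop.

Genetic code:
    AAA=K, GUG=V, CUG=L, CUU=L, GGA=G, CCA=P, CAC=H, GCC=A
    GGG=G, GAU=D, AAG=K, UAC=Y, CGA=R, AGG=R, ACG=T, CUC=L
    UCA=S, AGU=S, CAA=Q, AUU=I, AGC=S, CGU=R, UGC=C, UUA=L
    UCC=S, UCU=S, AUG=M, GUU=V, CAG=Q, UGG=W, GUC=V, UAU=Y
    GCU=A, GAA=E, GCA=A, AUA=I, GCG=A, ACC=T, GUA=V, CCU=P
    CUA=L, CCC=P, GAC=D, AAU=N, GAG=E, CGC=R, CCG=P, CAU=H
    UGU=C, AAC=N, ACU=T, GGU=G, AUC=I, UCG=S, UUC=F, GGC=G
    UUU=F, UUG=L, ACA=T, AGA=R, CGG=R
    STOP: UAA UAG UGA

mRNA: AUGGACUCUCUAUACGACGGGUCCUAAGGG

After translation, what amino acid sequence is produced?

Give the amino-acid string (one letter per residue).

start AUG at pos 0
pos 0: AUG -> M; peptide=M
pos 3: GAC -> D; peptide=MD
pos 6: UCU -> S; peptide=MDS
pos 9: CUA -> L; peptide=MDSL
pos 12: UAC -> Y; peptide=MDSLY
pos 15: GAC -> D; peptide=MDSLYD
pos 18: GGG -> G; peptide=MDSLYDG
pos 21: UCC -> S; peptide=MDSLYDGS
pos 24: UAA -> STOP

Answer: MDSLYDGS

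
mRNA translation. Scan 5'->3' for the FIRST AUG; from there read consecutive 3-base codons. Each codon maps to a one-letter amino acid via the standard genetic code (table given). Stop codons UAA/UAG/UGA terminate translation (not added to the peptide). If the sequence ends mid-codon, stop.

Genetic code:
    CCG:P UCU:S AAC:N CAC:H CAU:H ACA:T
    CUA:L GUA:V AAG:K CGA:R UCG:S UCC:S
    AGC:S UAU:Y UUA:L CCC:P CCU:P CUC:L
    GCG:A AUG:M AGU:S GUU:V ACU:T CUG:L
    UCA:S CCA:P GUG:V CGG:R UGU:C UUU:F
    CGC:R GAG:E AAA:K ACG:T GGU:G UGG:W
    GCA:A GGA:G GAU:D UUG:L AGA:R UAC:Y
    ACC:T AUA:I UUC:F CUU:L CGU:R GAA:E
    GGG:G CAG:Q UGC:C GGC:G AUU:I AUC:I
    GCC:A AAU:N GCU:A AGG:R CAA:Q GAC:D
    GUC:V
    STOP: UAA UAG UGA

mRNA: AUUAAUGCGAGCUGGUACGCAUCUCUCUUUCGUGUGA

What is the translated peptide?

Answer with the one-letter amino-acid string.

Answer: MRAGTHLSFV

Derivation:
start AUG at pos 4
pos 4: AUG -> M; peptide=M
pos 7: CGA -> R; peptide=MR
pos 10: GCU -> A; peptide=MRA
pos 13: GGU -> G; peptide=MRAG
pos 16: ACG -> T; peptide=MRAGT
pos 19: CAU -> H; peptide=MRAGTH
pos 22: CUC -> L; peptide=MRAGTHL
pos 25: UCU -> S; peptide=MRAGTHLS
pos 28: UUC -> F; peptide=MRAGTHLSF
pos 31: GUG -> V; peptide=MRAGTHLSFV
pos 34: UGA -> STOP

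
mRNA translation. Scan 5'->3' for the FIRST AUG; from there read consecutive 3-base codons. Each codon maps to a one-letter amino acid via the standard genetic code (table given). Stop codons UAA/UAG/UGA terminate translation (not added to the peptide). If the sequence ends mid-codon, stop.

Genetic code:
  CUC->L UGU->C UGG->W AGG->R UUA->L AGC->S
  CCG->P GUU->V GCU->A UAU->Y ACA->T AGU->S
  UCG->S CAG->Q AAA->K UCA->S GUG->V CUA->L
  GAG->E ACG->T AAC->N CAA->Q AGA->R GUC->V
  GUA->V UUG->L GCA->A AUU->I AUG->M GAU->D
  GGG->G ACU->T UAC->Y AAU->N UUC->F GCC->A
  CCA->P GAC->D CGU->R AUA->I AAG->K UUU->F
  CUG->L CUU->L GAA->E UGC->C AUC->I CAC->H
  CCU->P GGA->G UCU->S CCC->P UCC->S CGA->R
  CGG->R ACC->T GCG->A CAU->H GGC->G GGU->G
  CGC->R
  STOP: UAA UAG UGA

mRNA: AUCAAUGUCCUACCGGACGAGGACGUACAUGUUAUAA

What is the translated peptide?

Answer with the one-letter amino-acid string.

start AUG at pos 4
pos 4: AUG -> M; peptide=M
pos 7: UCC -> S; peptide=MS
pos 10: UAC -> Y; peptide=MSY
pos 13: CGG -> R; peptide=MSYR
pos 16: ACG -> T; peptide=MSYRT
pos 19: AGG -> R; peptide=MSYRTR
pos 22: ACG -> T; peptide=MSYRTRT
pos 25: UAC -> Y; peptide=MSYRTRTY
pos 28: AUG -> M; peptide=MSYRTRTYM
pos 31: UUA -> L; peptide=MSYRTRTYML
pos 34: UAA -> STOP

Answer: MSYRTRTYML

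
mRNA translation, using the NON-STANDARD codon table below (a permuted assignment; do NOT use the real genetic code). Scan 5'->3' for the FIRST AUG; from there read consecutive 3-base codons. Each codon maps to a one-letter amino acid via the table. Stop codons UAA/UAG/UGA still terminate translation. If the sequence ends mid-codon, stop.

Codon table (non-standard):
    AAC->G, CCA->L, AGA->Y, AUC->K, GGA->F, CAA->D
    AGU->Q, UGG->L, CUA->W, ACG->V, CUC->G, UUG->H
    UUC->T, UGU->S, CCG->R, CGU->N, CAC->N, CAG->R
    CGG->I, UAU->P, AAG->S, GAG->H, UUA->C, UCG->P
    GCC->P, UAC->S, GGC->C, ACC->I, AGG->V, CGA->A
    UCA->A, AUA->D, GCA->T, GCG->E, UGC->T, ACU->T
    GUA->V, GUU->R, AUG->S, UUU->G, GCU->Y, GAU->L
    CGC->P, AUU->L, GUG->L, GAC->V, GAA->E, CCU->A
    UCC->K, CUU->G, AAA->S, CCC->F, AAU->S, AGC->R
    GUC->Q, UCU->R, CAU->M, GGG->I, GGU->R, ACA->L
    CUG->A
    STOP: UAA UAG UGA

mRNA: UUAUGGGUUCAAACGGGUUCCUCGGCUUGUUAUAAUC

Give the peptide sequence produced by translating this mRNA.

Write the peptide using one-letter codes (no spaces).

Answer: SRAGITGCHC

Derivation:
start AUG at pos 2
pos 2: AUG -> S; peptide=S
pos 5: GGU -> R; peptide=SR
pos 8: UCA -> A; peptide=SRA
pos 11: AAC -> G; peptide=SRAG
pos 14: GGG -> I; peptide=SRAGI
pos 17: UUC -> T; peptide=SRAGIT
pos 20: CUC -> G; peptide=SRAGITG
pos 23: GGC -> C; peptide=SRAGITGC
pos 26: UUG -> H; peptide=SRAGITGCH
pos 29: UUA -> C; peptide=SRAGITGCHC
pos 32: UAA -> STOP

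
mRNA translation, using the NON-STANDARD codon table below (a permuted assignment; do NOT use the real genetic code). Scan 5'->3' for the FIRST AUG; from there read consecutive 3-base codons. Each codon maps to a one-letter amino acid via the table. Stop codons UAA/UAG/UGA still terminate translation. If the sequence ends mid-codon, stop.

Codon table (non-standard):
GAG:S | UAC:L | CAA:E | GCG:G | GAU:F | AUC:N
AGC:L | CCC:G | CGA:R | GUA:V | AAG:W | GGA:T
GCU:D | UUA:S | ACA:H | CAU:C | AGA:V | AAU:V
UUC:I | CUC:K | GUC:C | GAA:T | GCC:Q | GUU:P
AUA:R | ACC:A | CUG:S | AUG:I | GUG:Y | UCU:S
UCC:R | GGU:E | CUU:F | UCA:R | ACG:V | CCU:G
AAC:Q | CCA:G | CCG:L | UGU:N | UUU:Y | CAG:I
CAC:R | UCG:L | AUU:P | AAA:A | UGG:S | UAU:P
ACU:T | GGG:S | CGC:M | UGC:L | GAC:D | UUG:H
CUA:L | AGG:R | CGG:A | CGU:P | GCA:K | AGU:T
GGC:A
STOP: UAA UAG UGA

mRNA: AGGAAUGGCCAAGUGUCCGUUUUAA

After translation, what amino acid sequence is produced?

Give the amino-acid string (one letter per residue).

start AUG at pos 4
pos 4: AUG -> I; peptide=I
pos 7: GCC -> Q; peptide=IQ
pos 10: AAG -> W; peptide=IQW
pos 13: UGU -> N; peptide=IQWN
pos 16: CCG -> L; peptide=IQWNL
pos 19: UUU -> Y; peptide=IQWNLY
pos 22: UAA -> STOP

Answer: IQWNLY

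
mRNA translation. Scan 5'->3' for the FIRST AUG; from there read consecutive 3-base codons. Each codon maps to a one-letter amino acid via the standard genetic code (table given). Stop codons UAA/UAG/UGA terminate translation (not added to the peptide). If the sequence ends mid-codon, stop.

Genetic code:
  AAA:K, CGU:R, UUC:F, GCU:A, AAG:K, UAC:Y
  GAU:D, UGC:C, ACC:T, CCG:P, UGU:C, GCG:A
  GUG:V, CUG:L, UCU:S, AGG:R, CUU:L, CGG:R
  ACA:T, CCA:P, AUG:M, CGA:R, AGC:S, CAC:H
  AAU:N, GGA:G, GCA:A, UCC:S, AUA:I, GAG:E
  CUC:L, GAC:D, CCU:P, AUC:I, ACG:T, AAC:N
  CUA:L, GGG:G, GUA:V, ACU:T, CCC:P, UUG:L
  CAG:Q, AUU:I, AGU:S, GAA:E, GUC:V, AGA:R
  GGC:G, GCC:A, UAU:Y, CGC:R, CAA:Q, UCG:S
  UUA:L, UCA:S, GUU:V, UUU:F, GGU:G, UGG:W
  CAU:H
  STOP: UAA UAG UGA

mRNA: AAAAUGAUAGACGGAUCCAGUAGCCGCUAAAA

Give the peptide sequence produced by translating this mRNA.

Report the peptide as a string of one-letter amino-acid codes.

start AUG at pos 3
pos 3: AUG -> M; peptide=M
pos 6: AUA -> I; peptide=MI
pos 9: GAC -> D; peptide=MID
pos 12: GGA -> G; peptide=MIDG
pos 15: UCC -> S; peptide=MIDGS
pos 18: AGU -> S; peptide=MIDGSS
pos 21: AGC -> S; peptide=MIDGSSS
pos 24: CGC -> R; peptide=MIDGSSSR
pos 27: UAA -> STOP

Answer: MIDGSSSR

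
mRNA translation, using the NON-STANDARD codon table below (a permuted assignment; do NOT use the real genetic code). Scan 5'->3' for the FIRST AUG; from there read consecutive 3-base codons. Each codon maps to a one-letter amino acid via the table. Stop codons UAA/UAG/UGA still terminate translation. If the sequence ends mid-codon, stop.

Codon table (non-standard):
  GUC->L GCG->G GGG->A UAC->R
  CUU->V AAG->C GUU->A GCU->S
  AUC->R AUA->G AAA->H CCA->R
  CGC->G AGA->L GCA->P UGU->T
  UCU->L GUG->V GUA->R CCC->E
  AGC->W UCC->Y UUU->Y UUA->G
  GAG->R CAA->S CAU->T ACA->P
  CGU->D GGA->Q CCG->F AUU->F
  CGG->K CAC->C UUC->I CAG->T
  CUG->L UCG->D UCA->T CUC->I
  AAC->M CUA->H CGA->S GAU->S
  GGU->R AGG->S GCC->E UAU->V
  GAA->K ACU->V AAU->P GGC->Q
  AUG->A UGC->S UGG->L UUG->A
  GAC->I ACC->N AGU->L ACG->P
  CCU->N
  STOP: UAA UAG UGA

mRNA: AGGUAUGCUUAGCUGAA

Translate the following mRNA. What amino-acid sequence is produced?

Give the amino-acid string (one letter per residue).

Answer: AVW

Derivation:
start AUG at pos 4
pos 4: AUG -> A; peptide=A
pos 7: CUU -> V; peptide=AV
pos 10: AGC -> W; peptide=AVW
pos 13: UGA -> STOP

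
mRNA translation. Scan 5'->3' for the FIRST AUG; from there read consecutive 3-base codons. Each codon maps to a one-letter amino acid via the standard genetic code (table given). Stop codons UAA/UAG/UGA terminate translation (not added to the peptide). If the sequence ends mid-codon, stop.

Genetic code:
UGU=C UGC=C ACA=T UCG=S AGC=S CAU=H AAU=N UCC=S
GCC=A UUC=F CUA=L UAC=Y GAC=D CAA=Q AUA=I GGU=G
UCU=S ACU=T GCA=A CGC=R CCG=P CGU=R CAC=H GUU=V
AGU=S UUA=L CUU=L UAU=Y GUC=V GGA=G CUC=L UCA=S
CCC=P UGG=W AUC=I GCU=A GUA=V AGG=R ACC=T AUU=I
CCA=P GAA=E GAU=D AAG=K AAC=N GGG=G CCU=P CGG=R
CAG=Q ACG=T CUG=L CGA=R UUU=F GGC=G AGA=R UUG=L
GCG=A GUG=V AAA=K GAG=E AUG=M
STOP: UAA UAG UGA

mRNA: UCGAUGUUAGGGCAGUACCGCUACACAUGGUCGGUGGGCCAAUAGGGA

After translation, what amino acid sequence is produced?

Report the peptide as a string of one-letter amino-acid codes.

Answer: MLGQYRYTWSVGQ

Derivation:
start AUG at pos 3
pos 3: AUG -> M; peptide=M
pos 6: UUA -> L; peptide=ML
pos 9: GGG -> G; peptide=MLG
pos 12: CAG -> Q; peptide=MLGQ
pos 15: UAC -> Y; peptide=MLGQY
pos 18: CGC -> R; peptide=MLGQYR
pos 21: UAC -> Y; peptide=MLGQYRY
pos 24: ACA -> T; peptide=MLGQYRYT
pos 27: UGG -> W; peptide=MLGQYRYTW
pos 30: UCG -> S; peptide=MLGQYRYTWS
pos 33: GUG -> V; peptide=MLGQYRYTWSV
pos 36: GGC -> G; peptide=MLGQYRYTWSVG
pos 39: CAA -> Q; peptide=MLGQYRYTWSVGQ
pos 42: UAG -> STOP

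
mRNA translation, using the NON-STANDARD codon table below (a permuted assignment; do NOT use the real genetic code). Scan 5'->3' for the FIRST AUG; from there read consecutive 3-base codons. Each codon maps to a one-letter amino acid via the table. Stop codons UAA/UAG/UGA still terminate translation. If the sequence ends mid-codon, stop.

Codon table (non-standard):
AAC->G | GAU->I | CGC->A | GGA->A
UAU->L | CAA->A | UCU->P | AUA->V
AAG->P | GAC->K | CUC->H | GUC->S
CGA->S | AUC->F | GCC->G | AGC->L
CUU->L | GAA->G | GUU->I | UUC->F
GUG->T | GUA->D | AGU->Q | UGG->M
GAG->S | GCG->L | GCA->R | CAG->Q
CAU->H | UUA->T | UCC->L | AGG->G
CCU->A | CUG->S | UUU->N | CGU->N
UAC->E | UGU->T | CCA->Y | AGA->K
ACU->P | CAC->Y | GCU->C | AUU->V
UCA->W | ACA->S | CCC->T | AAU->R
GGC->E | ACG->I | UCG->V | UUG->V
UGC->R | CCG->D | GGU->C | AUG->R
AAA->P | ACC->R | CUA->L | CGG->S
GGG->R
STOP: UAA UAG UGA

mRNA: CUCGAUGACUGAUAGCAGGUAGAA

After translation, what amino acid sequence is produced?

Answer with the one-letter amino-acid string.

Answer: RPILG

Derivation:
start AUG at pos 4
pos 4: AUG -> R; peptide=R
pos 7: ACU -> P; peptide=RP
pos 10: GAU -> I; peptide=RPI
pos 13: AGC -> L; peptide=RPIL
pos 16: AGG -> G; peptide=RPILG
pos 19: UAG -> STOP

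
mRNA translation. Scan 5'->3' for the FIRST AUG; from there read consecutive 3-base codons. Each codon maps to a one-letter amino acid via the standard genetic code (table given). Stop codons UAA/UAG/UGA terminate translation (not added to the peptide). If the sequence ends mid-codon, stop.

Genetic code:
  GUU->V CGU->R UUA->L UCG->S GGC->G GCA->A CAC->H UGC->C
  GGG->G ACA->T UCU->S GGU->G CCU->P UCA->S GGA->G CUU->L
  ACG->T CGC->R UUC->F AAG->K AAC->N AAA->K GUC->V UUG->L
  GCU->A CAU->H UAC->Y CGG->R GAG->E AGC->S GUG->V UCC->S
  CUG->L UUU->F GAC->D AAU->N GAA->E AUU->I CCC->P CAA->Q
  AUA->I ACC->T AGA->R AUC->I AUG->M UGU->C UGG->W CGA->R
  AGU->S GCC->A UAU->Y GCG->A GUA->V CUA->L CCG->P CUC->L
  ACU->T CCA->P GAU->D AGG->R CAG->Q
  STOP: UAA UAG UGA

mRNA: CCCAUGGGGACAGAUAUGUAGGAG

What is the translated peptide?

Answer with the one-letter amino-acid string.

Answer: MGTDM

Derivation:
start AUG at pos 3
pos 3: AUG -> M; peptide=M
pos 6: GGG -> G; peptide=MG
pos 9: ACA -> T; peptide=MGT
pos 12: GAU -> D; peptide=MGTD
pos 15: AUG -> M; peptide=MGTDM
pos 18: UAG -> STOP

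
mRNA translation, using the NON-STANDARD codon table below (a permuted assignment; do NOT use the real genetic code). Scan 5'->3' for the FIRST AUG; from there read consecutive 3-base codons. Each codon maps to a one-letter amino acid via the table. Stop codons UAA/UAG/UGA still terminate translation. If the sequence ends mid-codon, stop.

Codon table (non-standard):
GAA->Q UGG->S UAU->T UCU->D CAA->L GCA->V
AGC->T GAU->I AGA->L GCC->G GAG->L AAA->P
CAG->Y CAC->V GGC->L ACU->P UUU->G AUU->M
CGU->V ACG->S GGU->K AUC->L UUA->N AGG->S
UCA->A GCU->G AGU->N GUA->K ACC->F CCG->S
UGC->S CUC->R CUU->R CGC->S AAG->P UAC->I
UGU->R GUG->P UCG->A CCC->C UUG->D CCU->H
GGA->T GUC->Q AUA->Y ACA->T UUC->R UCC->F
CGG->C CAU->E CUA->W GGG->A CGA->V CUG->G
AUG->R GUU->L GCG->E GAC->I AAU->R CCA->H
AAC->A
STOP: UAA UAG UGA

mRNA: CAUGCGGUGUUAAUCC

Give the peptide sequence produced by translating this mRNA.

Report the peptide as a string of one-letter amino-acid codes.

Answer: RCR

Derivation:
start AUG at pos 1
pos 1: AUG -> R; peptide=R
pos 4: CGG -> C; peptide=RC
pos 7: UGU -> R; peptide=RCR
pos 10: UAA -> STOP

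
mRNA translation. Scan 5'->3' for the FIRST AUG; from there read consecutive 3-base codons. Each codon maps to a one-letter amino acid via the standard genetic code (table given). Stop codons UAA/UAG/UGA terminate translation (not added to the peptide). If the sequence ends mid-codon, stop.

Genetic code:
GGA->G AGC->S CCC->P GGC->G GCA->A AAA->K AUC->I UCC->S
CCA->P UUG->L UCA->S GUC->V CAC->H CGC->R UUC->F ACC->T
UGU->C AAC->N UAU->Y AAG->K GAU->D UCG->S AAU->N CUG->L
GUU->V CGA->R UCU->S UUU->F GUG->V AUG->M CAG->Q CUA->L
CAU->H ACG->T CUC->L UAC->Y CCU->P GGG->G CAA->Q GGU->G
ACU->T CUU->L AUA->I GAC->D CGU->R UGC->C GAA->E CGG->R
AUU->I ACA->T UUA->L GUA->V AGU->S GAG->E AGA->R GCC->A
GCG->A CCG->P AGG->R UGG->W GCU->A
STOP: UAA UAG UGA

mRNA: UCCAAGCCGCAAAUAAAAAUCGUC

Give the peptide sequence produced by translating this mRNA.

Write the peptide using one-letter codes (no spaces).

no AUG start codon found

Answer: (empty: no AUG start codon)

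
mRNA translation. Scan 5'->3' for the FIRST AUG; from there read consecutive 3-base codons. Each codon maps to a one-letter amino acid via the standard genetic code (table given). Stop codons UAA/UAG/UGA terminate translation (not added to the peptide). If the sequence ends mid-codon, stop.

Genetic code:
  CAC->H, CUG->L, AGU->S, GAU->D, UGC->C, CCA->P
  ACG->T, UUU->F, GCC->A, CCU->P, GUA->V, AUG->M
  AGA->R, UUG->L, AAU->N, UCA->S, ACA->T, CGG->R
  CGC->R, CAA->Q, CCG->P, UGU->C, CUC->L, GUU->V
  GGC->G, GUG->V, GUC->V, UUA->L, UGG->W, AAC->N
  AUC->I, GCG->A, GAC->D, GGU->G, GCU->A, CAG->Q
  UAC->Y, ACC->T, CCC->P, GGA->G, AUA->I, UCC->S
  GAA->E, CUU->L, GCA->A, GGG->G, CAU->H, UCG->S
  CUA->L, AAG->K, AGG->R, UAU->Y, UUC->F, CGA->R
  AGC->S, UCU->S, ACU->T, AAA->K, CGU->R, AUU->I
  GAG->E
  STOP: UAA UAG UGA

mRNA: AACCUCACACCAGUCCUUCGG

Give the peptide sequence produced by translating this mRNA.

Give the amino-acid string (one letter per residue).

Answer: (empty: no AUG start codon)

Derivation:
no AUG start codon found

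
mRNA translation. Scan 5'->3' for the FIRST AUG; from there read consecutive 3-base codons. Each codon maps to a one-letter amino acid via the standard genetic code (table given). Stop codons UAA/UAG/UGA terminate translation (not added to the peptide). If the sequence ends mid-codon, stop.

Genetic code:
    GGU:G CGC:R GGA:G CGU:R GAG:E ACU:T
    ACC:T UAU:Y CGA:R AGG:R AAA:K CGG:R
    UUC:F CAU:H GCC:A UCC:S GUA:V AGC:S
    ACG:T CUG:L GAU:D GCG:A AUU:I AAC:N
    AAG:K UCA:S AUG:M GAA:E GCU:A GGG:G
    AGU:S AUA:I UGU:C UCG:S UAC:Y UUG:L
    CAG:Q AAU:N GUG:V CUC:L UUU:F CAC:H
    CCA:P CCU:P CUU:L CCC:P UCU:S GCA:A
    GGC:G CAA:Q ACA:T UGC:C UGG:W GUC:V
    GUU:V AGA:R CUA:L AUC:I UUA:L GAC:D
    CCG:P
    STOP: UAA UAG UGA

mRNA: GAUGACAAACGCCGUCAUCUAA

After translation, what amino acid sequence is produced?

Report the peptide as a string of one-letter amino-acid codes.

Answer: MTNAVI

Derivation:
start AUG at pos 1
pos 1: AUG -> M; peptide=M
pos 4: ACA -> T; peptide=MT
pos 7: AAC -> N; peptide=MTN
pos 10: GCC -> A; peptide=MTNA
pos 13: GUC -> V; peptide=MTNAV
pos 16: AUC -> I; peptide=MTNAVI
pos 19: UAA -> STOP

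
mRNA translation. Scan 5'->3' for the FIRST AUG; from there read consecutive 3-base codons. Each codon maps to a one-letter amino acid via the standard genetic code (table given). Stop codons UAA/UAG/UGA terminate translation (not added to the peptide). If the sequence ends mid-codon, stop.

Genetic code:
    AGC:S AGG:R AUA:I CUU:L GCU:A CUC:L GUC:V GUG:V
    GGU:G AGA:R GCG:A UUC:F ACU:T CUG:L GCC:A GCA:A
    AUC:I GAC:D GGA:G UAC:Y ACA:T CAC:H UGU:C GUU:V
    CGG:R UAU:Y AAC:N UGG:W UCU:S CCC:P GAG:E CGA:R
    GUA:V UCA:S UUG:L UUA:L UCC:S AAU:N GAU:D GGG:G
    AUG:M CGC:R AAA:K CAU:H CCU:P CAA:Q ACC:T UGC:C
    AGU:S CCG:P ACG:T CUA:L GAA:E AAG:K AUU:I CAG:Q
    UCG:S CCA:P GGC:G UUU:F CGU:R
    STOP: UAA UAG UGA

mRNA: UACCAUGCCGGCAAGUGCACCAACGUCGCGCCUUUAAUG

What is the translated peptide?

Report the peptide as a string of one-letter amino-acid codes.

Answer: MPASAPTSRL

Derivation:
start AUG at pos 4
pos 4: AUG -> M; peptide=M
pos 7: CCG -> P; peptide=MP
pos 10: GCA -> A; peptide=MPA
pos 13: AGU -> S; peptide=MPAS
pos 16: GCA -> A; peptide=MPASA
pos 19: CCA -> P; peptide=MPASAP
pos 22: ACG -> T; peptide=MPASAPT
pos 25: UCG -> S; peptide=MPASAPTS
pos 28: CGC -> R; peptide=MPASAPTSR
pos 31: CUU -> L; peptide=MPASAPTSRL
pos 34: UAA -> STOP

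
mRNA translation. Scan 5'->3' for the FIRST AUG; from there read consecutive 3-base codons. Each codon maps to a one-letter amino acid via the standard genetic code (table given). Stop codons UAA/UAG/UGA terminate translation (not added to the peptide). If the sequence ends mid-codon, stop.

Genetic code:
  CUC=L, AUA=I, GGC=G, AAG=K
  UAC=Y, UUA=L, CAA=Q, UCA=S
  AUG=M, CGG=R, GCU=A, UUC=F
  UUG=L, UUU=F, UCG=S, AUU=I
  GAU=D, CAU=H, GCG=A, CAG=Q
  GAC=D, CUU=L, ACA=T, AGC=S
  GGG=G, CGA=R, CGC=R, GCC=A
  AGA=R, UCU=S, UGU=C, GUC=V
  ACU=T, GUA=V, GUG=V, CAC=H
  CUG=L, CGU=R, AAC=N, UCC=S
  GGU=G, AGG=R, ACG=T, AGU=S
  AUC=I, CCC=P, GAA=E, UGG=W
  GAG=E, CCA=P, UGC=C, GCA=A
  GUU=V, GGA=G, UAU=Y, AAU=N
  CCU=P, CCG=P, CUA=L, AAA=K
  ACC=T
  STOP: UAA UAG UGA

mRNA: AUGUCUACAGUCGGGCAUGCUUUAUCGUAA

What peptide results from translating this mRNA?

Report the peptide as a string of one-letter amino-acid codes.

Answer: MSTVGHALS

Derivation:
start AUG at pos 0
pos 0: AUG -> M; peptide=M
pos 3: UCU -> S; peptide=MS
pos 6: ACA -> T; peptide=MST
pos 9: GUC -> V; peptide=MSTV
pos 12: GGG -> G; peptide=MSTVG
pos 15: CAU -> H; peptide=MSTVGH
pos 18: GCU -> A; peptide=MSTVGHA
pos 21: UUA -> L; peptide=MSTVGHAL
pos 24: UCG -> S; peptide=MSTVGHALS
pos 27: UAA -> STOP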